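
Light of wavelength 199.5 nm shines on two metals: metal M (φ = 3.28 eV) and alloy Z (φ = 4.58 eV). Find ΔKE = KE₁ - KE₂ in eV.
1.3000 eV

Using KE_max = hc/λ - φ for each metal:

Photon energy: E = hc/λ = 6.2147 eV

For metal M (φ₁ = 3.28 eV):
KE₁ = E - φ₁ = 6.2147 - 3.28 = 2.9347 eV

For alloy Z (φ₂ = 4.58 eV):
KE₂ = E - φ₂ = 6.2147 - 4.58 = 1.6347 eV

Difference:
ΔKE = KE₁ - KE₂ = 2.9347 - 1.6347 = 1.3000 eV

Note: The difference equals the difference in work functions: 4.58 - 3.28 = 1.30 eV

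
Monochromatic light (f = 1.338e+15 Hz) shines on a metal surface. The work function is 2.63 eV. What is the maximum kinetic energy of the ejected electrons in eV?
2.9035 eV

Using Einstein's photoelectric equation: KE_max = hf - φ

First, calculate the photon energy:
E_photon = hf = (6.626×10⁻³⁴ J·s)(1.338e+15 Hz)
E_photon = 5.5335 eV

Then, the maximum kinetic energy:
KE_max = E_photon - φ = 5.5335 eV - 2.63 eV = 2.9035 eV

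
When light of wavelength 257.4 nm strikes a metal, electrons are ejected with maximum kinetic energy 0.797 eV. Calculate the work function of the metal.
4.02 eV

From Einstein's photoelectric equation: KE_max = hf - φ = hc/λ - φ

Rearranging for φ:
φ = hc/λ - KE_max

Calculate photon energy:
E_photon = hc/λ = 4.8168 eV

Therefore:
φ = 4.8168 - 0.797 = 4.02 eV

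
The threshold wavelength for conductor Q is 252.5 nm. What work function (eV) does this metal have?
4.91 eV

At the threshold wavelength, photon energy equals work function:
φ = hc/λ₀

Calculating:
φ = (6.626×10⁻³⁴ J·s)(3×10⁸ m/s) / (252.5×10⁻⁹ m)
φ = 4.91 eV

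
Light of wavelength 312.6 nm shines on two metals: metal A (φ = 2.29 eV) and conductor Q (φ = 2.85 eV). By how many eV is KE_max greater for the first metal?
0.5600 eV

Using KE_max = hc/λ - φ for each metal:

Photon energy: E = hc/λ = 3.9662 eV

For metal A (φ₁ = 2.29 eV):
KE₁ = E - φ₁ = 3.9662 - 2.29 = 1.6762 eV

For conductor Q (φ₂ = 2.85 eV):
KE₂ = E - φ₂ = 3.9662 - 2.85 = 1.1162 eV

Difference:
ΔKE = KE₁ - KE₂ = 1.6762 - 1.1162 = 0.5600 eV

Note: The difference equals the difference in work functions: 2.85 - 2.29 = 0.56 eV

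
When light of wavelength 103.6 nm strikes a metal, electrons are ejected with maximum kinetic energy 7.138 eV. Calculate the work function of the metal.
4.83 eV

From Einstein's photoelectric equation: KE_max = hf - φ = hc/λ - φ

Rearranging for φ:
φ = hc/λ - KE_max

Calculate photon energy:
E_photon = hc/λ = 11.9676 eV

Therefore:
φ = 11.9676 - 7.138 = 4.83 eV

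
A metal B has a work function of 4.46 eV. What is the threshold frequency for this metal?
1.0784e+15 Hz

The threshold frequency is when the photon energy equals the work function:
hf₀ = φ

Solving for f₀:
f₀ = φ/h = (4.46 eV × 1.602×10⁻¹⁹ J/eV) / (6.626×10⁻³⁴ J·s)
f₀ = 1.0784e+15 Hz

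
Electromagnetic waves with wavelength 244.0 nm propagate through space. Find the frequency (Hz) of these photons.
1.2287e+15 Hz

Using the wave equation: c = fλ

Solving for frequency:
f = c/λ = (3×10⁸ m/s) / (244.0×10⁻⁹ m)
f = 1.2287e+15 Hz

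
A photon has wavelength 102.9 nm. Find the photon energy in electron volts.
12.0490 eV

Using E = hf = hc/λ:

E = hc/λ = (6.626×10⁻³⁴ J·s)(3×10⁸ m/s) / (102.9×10⁻⁹ m)
E = 12.0490 eV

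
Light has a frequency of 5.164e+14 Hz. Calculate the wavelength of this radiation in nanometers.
580.54 nm

Using the wave equation: c = fλ

Solving for wavelength:
λ = c/f = (3×10⁸ m/s) / (5.164e+14 Hz)
λ = 580.54 nm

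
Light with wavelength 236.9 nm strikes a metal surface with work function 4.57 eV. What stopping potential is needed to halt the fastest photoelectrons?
0.6636 V

The stopping potential V_s satisfies: eV_s = KE_max

First, find KE_max using Einstein's equation:
E_photon = hc/λ = 5.2336 eV
KE_max = E_photon - φ = 5.2336 - 4.57 = 0.6636 eV

Since eV_s = KE_max:
V_s = KE_max/e = 0.6636 V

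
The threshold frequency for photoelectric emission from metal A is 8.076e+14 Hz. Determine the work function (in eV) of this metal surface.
3.34 eV

At the threshold frequency, photon energy equals work function:
φ = hf₀

Calculating:
φ = (6.626×10⁻³⁴ J·s)(8.076e+14 Hz)
φ = 3.34 eV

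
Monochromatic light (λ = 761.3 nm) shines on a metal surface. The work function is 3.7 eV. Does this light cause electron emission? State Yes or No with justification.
No

For photoemission, the photon energy must exceed the work function.

Photon energy: E = hc/λ = 1.6286 eV
Work function: φ = 3.7 eV

Since E_photon (1.6286 eV) < φ (3.7 eV), photoemission will NOT occur.
The threshold wavelength is λ₀ = hc/φ = 335.1 nm.
Since 761.3 nm > 335.1 nm, the photons lack sufficient energy.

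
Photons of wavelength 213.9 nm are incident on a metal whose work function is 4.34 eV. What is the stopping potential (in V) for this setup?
1.4564 V

The stopping potential V_s satisfies: eV_s = KE_max

First, find KE_max using Einstein's equation:
E_photon = hc/λ = 5.7964 eV
KE_max = E_photon - φ = 5.7964 - 4.34 = 1.4564 eV

Since eV_s = KE_max:
V_s = KE_max/e = 1.4564 V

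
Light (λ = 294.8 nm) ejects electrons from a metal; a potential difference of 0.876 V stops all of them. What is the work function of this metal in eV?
3.33 eV

The stopping potential gives the maximum kinetic energy: KE_max = eV_s = 0.876 eV

From Einstein's photoelectric equation: KE_max = hc/λ - φ
Rearranging: φ = hc/λ - KE_max

Calculate photon energy:
E_photon = hc/λ = (6.626×10⁻³⁴ J·s)(3×10⁸ m/s) / (294.8×10⁻⁹ m) = 4.2057 eV

Therefore:
φ = 4.2057 - 0.876 = 3.33 eV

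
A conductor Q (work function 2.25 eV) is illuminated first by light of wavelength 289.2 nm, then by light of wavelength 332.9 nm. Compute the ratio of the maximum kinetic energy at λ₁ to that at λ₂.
1.3817

Using Einstein's equation: KE_max = hc/λ - φ

For λ₁ = 289.2 nm:
E₁ = hc/λ₁ = 4.2871 eV
KE₁ = E₁ - φ = 4.2871 - 2.25 = 2.0371 eV

For λ₂ = 332.9 nm:
E₂ = hc/λ₂ = 3.7244 eV
KE₂ = E₂ - φ = 3.7244 - 2.25 = 1.4744 eV

Ratio: KE₁/KE₂ = 2.0371/1.4744 = 1.3817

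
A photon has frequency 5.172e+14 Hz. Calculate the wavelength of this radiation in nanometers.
579.65 nm

Using the wave equation: c = fλ

Solving for wavelength:
λ = c/f = (3×10⁸ m/s) / (5.172e+14 Hz)
λ = 579.65 nm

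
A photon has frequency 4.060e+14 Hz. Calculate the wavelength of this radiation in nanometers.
738.41 nm

Using the wave equation: c = fλ

Solving for wavelength:
λ = c/f = (3×10⁸ m/s) / (4.060e+14 Hz)
λ = 738.41 nm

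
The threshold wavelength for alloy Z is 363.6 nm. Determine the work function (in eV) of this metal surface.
3.41 eV

At the threshold wavelength, photon energy equals work function:
φ = hc/λ₀

Calculating:
φ = (6.626×10⁻³⁴ J·s)(3×10⁸ m/s) / (363.6×10⁻⁹ m)
φ = 3.41 eV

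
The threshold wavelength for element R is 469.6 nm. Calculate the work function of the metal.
2.64 eV

At the threshold wavelength, photon energy equals work function:
φ = hc/λ₀

Calculating:
φ = (6.626×10⁻³⁴ J·s)(3×10⁸ m/s) / (469.6×10⁻⁹ m)
φ = 2.64 eV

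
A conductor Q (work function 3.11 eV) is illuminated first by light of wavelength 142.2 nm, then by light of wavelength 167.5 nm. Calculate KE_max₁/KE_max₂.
1.3068

Using Einstein's equation: KE_max = hc/λ - φ

For λ₁ = 142.2 nm:
E₁ = hc/λ₁ = 8.7190 eV
KE₁ = E₁ - φ = 8.7190 - 3.11 = 5.6090 eV

For λ₂ = 167.5 nm:
E₂ = hc/λ₂ = 7.4020 eV
KE₂ = E₂ - φ = 7.4020 - 3.11 = 4.2920 eV

Ratio: KE₁/KE₂ = 5.6090/4.2920 = 1.3068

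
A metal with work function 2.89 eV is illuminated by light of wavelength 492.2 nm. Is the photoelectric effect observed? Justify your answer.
No

For photoemission, the photon energy must exceed the work function.

Photon energy: E = hc/λ = 2.5190 eV
Work function: φ = 2.89 eV

Since E_photon (2.5190 eV) < φ (2.89 eV), photoemission will NOT occur.
The threshold wavelength is λ₀ = hc/φ = 429.0 nm.
Since 492.2 nm > 429.0 nm, the photons lack sufficient energy.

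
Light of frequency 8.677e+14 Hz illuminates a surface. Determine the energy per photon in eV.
3.5885 eV

Using E = hf:

E = hf = (6.626×10⁻³⁴ J·s)(8.677e+14 Hz)
E = 3.5885 eV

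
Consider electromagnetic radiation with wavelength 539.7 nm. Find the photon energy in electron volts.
2.2973 eV

Using E = hf = hc/λ:

E = hc/λ = (6.626×10⁻³⁴ J·s)(3×10⁸ m/s) / (539.7×10⁻⁹ m)
E = 2.2973 eV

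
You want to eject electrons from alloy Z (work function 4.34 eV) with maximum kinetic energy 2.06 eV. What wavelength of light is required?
193.73 nm

From Einstein's equation: KE_max = hc/λ - φ

Rearranging for λ:
hc/λ = KE_max + φ
λ = hc/(KE_max + φ)

Required photon energy:
E_photon = KE_max + φ = 2.06 + 4.34 = 6.40 eV

Required wavelength:
λ = hc/E_photon = (6.626×10⁻³⁴)(3×10⁸) / (6.40 × 1.602×10⁻¹⁹)
λ = 193.73 nm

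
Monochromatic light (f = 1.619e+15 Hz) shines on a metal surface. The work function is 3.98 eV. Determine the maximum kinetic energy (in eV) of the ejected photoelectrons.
2.7156 eV

Using Einstein's photoelectric equation: KE_max = hf - φ

First, calculate the photon energy:
E_photon = hf = (6.626×10⁻³⁴ J·s)(1.619e+15 Hz)
E_photon = 6.6956 eV

Then, the maximum kinetic energy:
KE_max = E_photon - φ = 6.6956 eV - 3.98 eV = 2.7156 eV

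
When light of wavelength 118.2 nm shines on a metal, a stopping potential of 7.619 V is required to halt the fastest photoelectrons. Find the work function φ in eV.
2.87 eV

The stopping potential gives the maximum kinetic energy: KE_max = eV_s = 7.619 eV

From Einstein's photoelectric equation: KE_max = hc/λ - φ
Rearranging: φ = hc/λ - KE_max

Calculate photon energy:
E_photon = hc/λ = (6.626×10⁻³⁴ J·s)(3×10⁸ m/s) / (118.2×10⁻⁹ m) = 10.4894 eV

Therefore:
φ = 10.4894 - 7.619 = 2.87 eV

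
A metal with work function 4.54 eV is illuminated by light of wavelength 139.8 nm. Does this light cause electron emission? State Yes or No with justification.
Yes

For photoemission, the photon energy must exceed the work function.

Photon energy: E = hc/λ = 8.8687 eV
Work function: φ = 4.54 eV

Since E_photon (8.8687 eV) > φ (4.54 eV), photoemission WILL occur.
The threshold wavelength is λ₀ = hc/φ = 273.1 nm.
Since 139.8 nm < 273.1 nm, the light has sufficient energy.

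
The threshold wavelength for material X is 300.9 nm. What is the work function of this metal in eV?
4.12 eV

At the threshold wavelength, photon energy equals work function:
φ = hc/λ₀

Calculating:
φ = (6.626×10⁻³⁴ J·s)(3×10⁸ m/s) / (300.9×10⁻⁹ m)
φ = 4.12 eV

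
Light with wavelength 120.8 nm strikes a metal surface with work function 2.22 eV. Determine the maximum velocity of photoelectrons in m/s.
1.6821e+06 m/s

First, find the maximum kinetic energy:
E_photon = hc/λ = 10.2636 eV
KE_max = E_photon - φ = 10.2636 - 2.22 = 8.0436 eV

Convert to Joules: KE_max = 8.0436 × 1.602×10⁻¹⁹ J = 1.2887e-18 J

Then use KE = ½mv² to find velocity:
v = √(2·KE/m) = √(2 × 1.2887e-18 J / 9.109e-31 kg)
v = 1.6821e+06 m/s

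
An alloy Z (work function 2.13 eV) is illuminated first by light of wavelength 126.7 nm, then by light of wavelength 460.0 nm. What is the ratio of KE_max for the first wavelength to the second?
13.5424

Using Einstein's equation: KE_max = hc/λ - φ

For λ₁ = 126.7 nm:
E₁ = hc/λ₁ = 9.7857 eV
KE₁ = E₁ - φ = 9.7857 - 2.13 = 7.6557 eV

For λ₂ = 460.0 nm:
E₂ = hc/λ₂ = 2.6953 eV
KE₂ = E₂ - φ = 2.6953 - 2.13 = 0.5653 eV

Ratio: KE₁/KE₂ = 7.6557/0.5653 = 13.5424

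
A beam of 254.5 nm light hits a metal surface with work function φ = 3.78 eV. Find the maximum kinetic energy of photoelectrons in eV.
1.0917 eV

Using Einstein's photoelectric equation: KE_max = hf - φ = hc/λ - φ

First, calculate the photon energy:
E_photon = hc/λ = (6.626×10⁻³⁴ J·s)(3×10⁸ m/s) / (254.5×10⁻⁹ m)
E_photon = 4.8717 eV

Then, the maximum kinetic energy:
KE_max = E_photon - φ = 4.8717 eV - 3.78 eV = 1.0917 eV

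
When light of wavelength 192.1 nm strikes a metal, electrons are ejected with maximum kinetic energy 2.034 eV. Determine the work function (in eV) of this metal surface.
4.42 eV

From Einstein's photoelectric equation: KE_max = hf - φ = hc/λ - φ

Rearranging for φ:
φ = hc/λ - KE_max

Calculate photon energy:
E_photon = hc/λ = 6.4541 eV

Therefore:
φ = 6.4541 - 2.034 = 4.42 eV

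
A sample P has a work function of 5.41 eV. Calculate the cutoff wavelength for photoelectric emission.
229.18 nm

The threshold wavelength is when the photon energy equals the work function:
hc/λ₀ = φ

Solving for λ₀:
λ₀ = hc/φ = (6.626×10⁻³⁴ J·s)(3×10⁸ m/s) / (5.41 eV × 1.602×10⁻¹⁹ J/eV)
λ₀ = 229.18 nm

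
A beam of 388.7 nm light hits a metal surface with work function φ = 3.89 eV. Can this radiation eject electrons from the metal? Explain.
No

For photoemission, the photon energy must exceed the work function.

Photon energy: E = hc/λ = 3.1897 eV
Work function: φ = 3.89 eV

Since E_photon (3.1897 eV) < φ (3.89 eV), photoemission will NOT occur.
The threshold wavelength is λ₀ = hc/φ = 318.7 nm.
Since 388.7 nm > 318.7 nm, the photons lack sufficient energy.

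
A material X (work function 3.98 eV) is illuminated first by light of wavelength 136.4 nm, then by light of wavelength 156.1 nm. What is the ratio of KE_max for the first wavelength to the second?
1.2895

Using Einstein's equation: KE_max = hc/λ - φ

For λ₁ = 136.4 nm:
E₁ = hc/λ₁ = 9.0898 eV
KE₁ = E₁ - φ = 9.0898 - 3.98 = 5.1098 eV

For λ₂ = 156.1 nm:
E₂ = hc/λ₂ = 7.9426 eV
KE₂ = E₂ - φ = 7.9426 - 3.98 = 3.9626 eV

Ratio: KE₁/KE₂ = 5.1098/3.9626 = 1.2895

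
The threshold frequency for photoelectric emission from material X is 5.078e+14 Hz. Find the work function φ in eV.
2.10 eV

At the threshold frequency, photon energy equals work function:
φ = hf₀

Calculating:
φ = (6.626×10⁻³⁴ J·s)(5.078e+14 Hz)
φ = 2.10 eV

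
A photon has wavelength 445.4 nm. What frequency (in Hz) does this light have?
6.7309e+14 Hz

Using the wave equation: c = fλ

Solving for frequency:
f = c/λ = (3×10⁸ m/s) / (445.4×10⁻⁹ m)
f = 6.7309e+14 Hz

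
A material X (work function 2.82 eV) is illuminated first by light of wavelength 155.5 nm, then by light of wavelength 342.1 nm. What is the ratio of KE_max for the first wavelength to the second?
6.4079

Using Einstein's equation: KE_max = hc/λ - φ

For λ₁ = 155.5 nm:
E₁ = hc/λ₁ = 7.9733 eV
KE₁ = E₁ - φ = 7.9733 - 2.82 = 5.1533 eV

For λ₂ = 342.1 nm:
E₂ = hc/λ₂ = 3.6242 eV
KE₂ = E₂ - φ = 3.6242 - 2.82 = 0.8042 eV

Ratio: KE₁/KE₂ = 5.1533/0.8042 = 6.4079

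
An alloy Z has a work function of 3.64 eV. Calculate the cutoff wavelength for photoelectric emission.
340.62 nm

The threshold wavelength is when the photon energy equals the work function:
hc/λ₀ = φ

Solving for λ₀:
λ₀ = hc/φ = (6.626×10⁻³⁴ J·s)(3×10⁸ m/s) / (3.64 eV × 1.602×10⁻¹⁹ J/eV)
λ₀ = 340.62 nm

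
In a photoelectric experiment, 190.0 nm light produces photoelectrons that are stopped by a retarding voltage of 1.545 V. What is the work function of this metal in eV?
4.98 eV

The stopping potential gives the maximum kinetic energy: KE_max = eV_s = 1.545 eV

From Einstein's photoelectric equation: KE_max = hc/λ - φ
Rearranging: φ = hc/λ - KE_max

Calculate photon energy:
E_photon = hc/λ = (6.626×10⁻³⁴ J·s)(3×10⁸ m/s) / (190.0×10⁻⁹ m) = 6.5255 eV

Therefore:
φ = 6.5255 - 1.545 = 4.98 eV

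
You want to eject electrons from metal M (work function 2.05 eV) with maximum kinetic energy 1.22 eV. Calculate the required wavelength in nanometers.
379.16 nm

From Einstein's equation: KE_max = hc/λ - φ

Rearranging for λ:
hc/λ = KE_max + φ
λ = hc/(KE_max + φ)

Required photon energy:
E_photon = KE_max + φ = 1.22 + 2.05 = 3.27 eV

Required wavelength:
λ = hc/E_photon = (6.626×10⁻³⁴)(3×10⁸) / (3.27 × 1.602×10⁻¹⁹)
λ = 379.16 nm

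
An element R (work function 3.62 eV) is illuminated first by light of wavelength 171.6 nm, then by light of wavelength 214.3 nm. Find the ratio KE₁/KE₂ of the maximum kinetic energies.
1.6648

Using Einstein's equation: KE_max = hc/λ - φ

For λ₁ = 171.6 nm:
E₁ = hc/λ₁ = 7.2252 eV
KE₁ = E₁ - φ = 7.2252 - 3.62 = 3.6052 eV

For λ₂ = 214.3 nm:
E₂ = hc/λ₂ = 5.7855 eV
KE₂ = E₂ - φ = 5.7855 - 3.62 = 2.1655 eV

Ratio: KE₁/KE₂ = 3.6052/2.1655 = 1.6648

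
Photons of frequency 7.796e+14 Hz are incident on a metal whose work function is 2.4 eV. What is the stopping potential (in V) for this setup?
0.8242 V

The stopping potential V_s satisfies: eV_s = KE_max

First, find KE_max using Einstein's equation:
E_photon = hf = (6.626×10⁻³⁴ J·s)(7.796e+14 Hz) = 3.2242 eV
KE_max = E_photon - φ = 3.2242 - 2.4 = 0.8242 eV

Since eV_s = KE_max:
V_s = KE_max/e = 0.8242 V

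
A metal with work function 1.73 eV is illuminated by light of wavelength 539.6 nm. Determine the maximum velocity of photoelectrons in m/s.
4.4688e+05 m/s

First, find the maximum kinetic energy:
E_photon = hc/λ = 2.2977 eV
KE_max = E_photon - φ = 2.2977 - 1.73 = 0.5677 eV

Convert to Joules: KE_max = 0.5677 × 1.602×10⁻¹⁹ J = 9.0956e-20 J

Then use KE = ½mv² to find velocity:
v = √(2·KE/m) = √(2 × 9.0956e-20 J / 9.109e-31 kg)
v = 4.4688e+05 m/s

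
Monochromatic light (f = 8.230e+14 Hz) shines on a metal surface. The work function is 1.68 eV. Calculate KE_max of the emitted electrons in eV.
1.7237 eV

Using Einstein's photoelectric equation: KE_max = hf - φ

First, calculate the photon energy:
E_photon = hf = (6.626×10⁻³⁴ J·s)(8.230e+14 Hz)
E_photon = 3.4037 eV

Then, the maximum kinetic energy:
KE_max = E_photon - φ = 3.4037 eV - 1.68 eV = 1.7237 eV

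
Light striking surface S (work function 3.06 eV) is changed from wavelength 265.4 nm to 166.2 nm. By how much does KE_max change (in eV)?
2.7883 eV

Using Einstein's equation: KE_max = hc/λ - φ

For λ₁ = 265.4 nm:
KE₁ = hc/λ₁ - φ = 4.6716 - 3.06 = 1.6116 eV

For λ₂ = 166.2 nm:
KE₂ = hc/λ₂ - φ = 7.4599 - 3.06 = 4.3999 eV

Change in KE:
ΔKE = KE₂ - KE₁ = 4.3999 - 1.6116 = 2.7883 eV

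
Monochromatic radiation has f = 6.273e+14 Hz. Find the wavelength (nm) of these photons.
477.91 nm

Using the wave equation: c = fλ

Solving for wavelength:
λ = c/f = (3×10⁸ m/s) / (6.273e+14 Hz)
λ = 477.91 nm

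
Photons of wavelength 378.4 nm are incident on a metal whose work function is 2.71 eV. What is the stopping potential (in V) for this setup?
0.5665 V

The stopping potential V_s satisfies: eV_s = KE_max

First, find KE_max using Einstein's equation:
E_photon = hc/λ = 3.2765 eV
KE_max = E_photon - φ = 3.2765 - 2.71 = 0.5665 eV

Since eV_s = KE_max:
V_s = KE_max/e = 0.5665 V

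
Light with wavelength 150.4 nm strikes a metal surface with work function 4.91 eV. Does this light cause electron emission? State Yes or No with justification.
Yes

For photoemission, the photon energy must exceed the work function.

Photon energy: E = hc/λ = 8.2436 eV
Work function: φ = 4.91 eV

Since E_photon (8.2436 eV) > φ (4.91 eV), photoemission WILL occur.
The threshold wavelength is λ₀ = hc/φ = 252.5 nm.
Since 150.4 nm < 252.5 nm, the light has sufficient energy.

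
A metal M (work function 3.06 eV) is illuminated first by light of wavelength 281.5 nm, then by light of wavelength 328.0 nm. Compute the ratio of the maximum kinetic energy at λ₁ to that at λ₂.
1.8672

Using Einstein's equation: KE_max = hc/λ - φ

For λ₁ = 281.5 nm:
E₁ = hc/λ₁ = 4.4044 eV
KE₁ = E₁ - φ = 4.4044 - 3.06 = 1.3444 eV

For λ₂ = 328.0 nm:
E₂ = hc/λ₂ = 3.7800 eV
KE₂ = E₂ - φ = 3.7800 - 3.06 = 0.7200 eV

Ratio: KE₁/KE₂ = 1.3444/0.7200 = 1.8672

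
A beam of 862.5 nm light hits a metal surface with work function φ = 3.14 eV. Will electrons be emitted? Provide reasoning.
No

For photoemission, the photon energy must exceed the work function.

Photon energy: E = hc/λ = 1.4375 eV
Work function: φ = 3.14 eV

Since E_photon (1.4375 eV) < φ (3.14 eV), photoemission will NOT occur.
The threshold wavelength is λ₀ = hc/φ = 394.9 nm.
Since 862.5 nm > 394.9 nm, the photons lack sufficient energy.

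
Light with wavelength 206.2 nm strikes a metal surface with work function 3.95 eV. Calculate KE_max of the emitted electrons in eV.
2.0628 eV

Using Einstein's photoelectric equation: KE_max = hf - φ = hc/λ - φ

First, calculate the photon energy:
E_photon = hc/λ = (6.626×10⁻³⁴ J·s)(3×10⁸ m/s) / (206.2×10⁻⁹ m)
E_photon = 6.0128 eV

Then, the maximum kinetic energy:
KE_max = E_photon - φ = 6.0128 eV - 3.95 eV = 2.0628 eV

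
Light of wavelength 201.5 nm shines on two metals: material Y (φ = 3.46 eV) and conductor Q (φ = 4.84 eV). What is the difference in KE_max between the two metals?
1.3800 eV

Using KE_max = hc/λ - φ for each metal:

Photon energy: E = hc/λ = 6.1531 eV

For material Y (φ₁ = 3.46 eV):
KE₁ = E - φ₁ = 6.1531 - 3.46 = 2.6931 eV

For conductor Q (φ₂ = 4.84 eV):
KE₂ = E - φ₂ = 6.1531 - 4.84 = 1.3131 eV

Difference:
ΔKE = KE₁ - KE₂ = 2.6931 - 1.3131 = 1.3800 eV

Note: The difference equals the difference in work functions: 4.84 - 3.46 = 1.38 eV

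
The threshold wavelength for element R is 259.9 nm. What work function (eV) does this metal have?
4.77 eV

At the threshold wavelength, photon energy equals work function:
φ = hc/λ₀

Calculating:
φ = (6.626×10⁻³⁴ J·s)(3×10⁸ m/s) / (259.9×10⁻⁹ m)
φ = 4.77 eV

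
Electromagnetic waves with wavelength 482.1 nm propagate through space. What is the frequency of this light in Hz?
6.2185e+14 Hz

Using the wave equation: c = fλ

Solving for frequency:
f = c/λ = (3×10⁸ m/s) / (482.1×10⁻⁹ m)
f = 6.2185e+14 Hz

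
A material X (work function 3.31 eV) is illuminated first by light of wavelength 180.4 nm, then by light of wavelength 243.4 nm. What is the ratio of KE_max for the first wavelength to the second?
1.9972

Using Einstein's equation: KE_max = hc/λ - φ

For λ₁ = 180.4 nm:
E₁ = hc/λ₁ = 6.8727 eV
KE₁ = E₁ - φ = 6.8727 - 3.31 = 3.5627 eV

For λ₂ = 243.4 nm:
E₂ = hc/λ₂ = 5.0938 eV
KE₂ = E₂ - φ = 5.0938 - 3.31 = 1.7838 eV

Ratio: KE₁/KE₂ = 3.5627/1.7838 = 1.9972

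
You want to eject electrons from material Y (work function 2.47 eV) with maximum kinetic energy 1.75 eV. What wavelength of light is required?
293.80 nm

From Einstein's equation: KE_max = hc/λ - φ

Rearranging for λ:
hc/λ = KE_max + φ
λ = hc/(KE_max + φ)

Required photon energy:
E_photon = KE_max + φ = 1.75 + 2.47 = 4.22 eV

Required wavelength:
λ = hc/E_photon = (6.626×10⁻³⁴)(3×10⁸) / (4.22 × 1.602×10⁻¹⁹)
λ = 293.80 nm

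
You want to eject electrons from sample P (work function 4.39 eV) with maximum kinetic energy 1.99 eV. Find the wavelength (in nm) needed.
194.33 nm

From Einstein's equation: KE_max = hc/λ - φ

Rearranging for λ:
hc/λ = KE_max + φ
λ = hc/(KE_max + φ)

Required photon energy:
E_photon = KE_max + φ = 1.99 + 4.39 = 6.38 eV

Required wavelength:
λ = hc/E_photon = (6.626×10⁻³⁴)(3×10⁸) / (6.38 × 1.602×10⁻¹⁹)
λ = 194.33 nm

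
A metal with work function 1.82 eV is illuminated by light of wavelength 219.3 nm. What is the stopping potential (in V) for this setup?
3.8336 V

The stopping potential V_s satisfies: eV_s = KE_max

First, find KE_max using Einstein's equation:
E_photon = hc/λ = 5.6536 eV
KE_max = E_photon - φ = 5.6536 - 1.82 = 3.8336 eV

Since eV_s = KE_max:
V_s = KE_max/e = 3.8336 V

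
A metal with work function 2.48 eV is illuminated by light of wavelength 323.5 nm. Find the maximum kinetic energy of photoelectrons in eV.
1.3526 eV

Using Einstein's photoelectric equation: KE_max = hf - φ = hc/λ - φ

First, calculate the photon energy:
E_photon = hc/λ = (6.626×10⁻³⁴ J·s)(3×10⁸ m/s) / (323.5×10⁻⁹ m)
E_photon = 3.8326 eV

Then, the maximum kinetic energy:
KE_max = E_photon - φ = 3.8326 eV - 2.48 eV = 1.3526 eV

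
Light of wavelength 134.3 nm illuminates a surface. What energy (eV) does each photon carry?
9.2319 eV

Using E = hf = hc/λ:

E = hc/λ = (6.626×10⁻³⁴ J·s)(3×10⁸ m/s) / (134.3×10⁻⁹ m)
E = 9.2319 eV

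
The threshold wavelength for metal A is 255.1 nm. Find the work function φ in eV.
4.86 eV

At the threshold wavelength, photon energy equals work function:
φ = hc/λ₀

Calculating:
φ = (6.626×10⁻³⁴ J·s)(3×10⁸ m/s) / (255.1×10⁻⁹ m)
φ = 4.86 eV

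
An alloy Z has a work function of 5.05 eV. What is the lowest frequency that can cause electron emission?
1.2211e+15 Hz

The threshold frequency is when the photon energy equals the work function:
hf₀ = φ

Solving for f₀:
f₀ = φ/h = (5.05 eV × 1.602×10⁻¹⁹ J/eV) / (6.626×10⁻³⁴ J·s)
f₀ = 1.2211e+15 Hz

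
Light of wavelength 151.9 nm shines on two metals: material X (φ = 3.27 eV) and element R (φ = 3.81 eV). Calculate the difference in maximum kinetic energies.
0.5400 eV

Using KE_max = hc/λ - φ for each metal:

Photon energy: E = hc/λ = 8.1622 eV

For material X (φ₁ = 3.27 eV):
KE₁ = E - φ₁ = 8.1622 - 3.27 = 4.8922 eV

For element R (φ₂ = 3.81 eV):
KE₂ = E - φ₂ = 8.1622 - 3.81 = 4.3522 eV

Difference:
ΔKE = KE₁ - KE₂ = 4.8922 - 4.3522 = 0.5400 eV

Note: The difference equals the difference in work functions: 3.81 - 3.27 = 0.54 eV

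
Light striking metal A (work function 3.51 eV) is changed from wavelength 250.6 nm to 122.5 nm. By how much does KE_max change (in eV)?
5.1737 eV

Using Einstein's equation: KE_max = hc/λ - φ

For λ₁ = 250.6 nm:
KE₁ = hc/λ₁ - φ = 4.9475 - 3.51 = 1.4375 eV

For λ₂ = 122.5 nm:
KE₂ = hc/λ₂ - φ = 10.1212 - 3.51 = 6.6112 eV

Change in KE:
ΔKE = KE₂ - KE₁ = 6.6112 - 1.4375 = 5.1737 eV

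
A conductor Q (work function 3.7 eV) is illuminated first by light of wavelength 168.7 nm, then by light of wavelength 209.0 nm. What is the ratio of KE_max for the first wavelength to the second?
1.6348

Using Einstein's equation: KE_max = hc/λ - φ

For λ₁ = 168.7 nm:
E₁ = hc/λ₁ = 7.3494 eV
KE₁ = E₁ - φ = 7.3494 - 3.7 = 3.6494 eV

For λ₂ = 209.0 nm:
E₂ = hc/λ₂ = 5.9323 eV
KE₂ = E₂ - φ = 5.9323 - 3.7 = 2.2323 eV

Ratio: KE₁/KE₂ = 3.6494/2.2323 = 1.6348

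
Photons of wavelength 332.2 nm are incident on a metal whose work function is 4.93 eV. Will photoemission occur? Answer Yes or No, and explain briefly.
No

For photoemission, the photon energy must exceed the work function.

Photon energy: E = hc/λ = 3.7322 eV
Work function: φ = 4.93 eV

Since E_photon (3.7322 eV) < φ (4.93 eV), photoemission will NOT occur.
The threshold wavelength is λ₀ = hc/φ = 251.5 nm.
Since 332.2 nm > 251.5 nm, the photons lack sufficient energy.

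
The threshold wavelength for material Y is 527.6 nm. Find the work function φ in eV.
2.35 eV

At the threshold wavelength, photon energy equals work function:
φ = hc/λ₀

Calculating:
φ = (6.626×10⁻³⁴ J·s)(3×10⁸ m/s) / (527.6×10⁻⁹ m)
φ = 2.35 eV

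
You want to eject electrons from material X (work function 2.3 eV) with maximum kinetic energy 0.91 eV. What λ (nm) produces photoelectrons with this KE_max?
386.24 nm

From Einstein's equation: KE_max = hc/λ - φ

Rearranging for λ:
hc/λ = KE_max + φ
λ = hc/(KE_max + φ)

Required photon energy:
E_photon = KE_max + φ = 0.91 + 2.3 = 3.21 eV

Required wavelength:
λ = hc/E_photon = (6.626×10⁻³⁴)(3×10⁸) / (3.21 × 1.602×10⁻¹⁹)
λ = 386.24 nm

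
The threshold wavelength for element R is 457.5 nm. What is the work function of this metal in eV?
2.71 eV

At the threshold wavelength, photon energy equals work function:
φ = hc/λ₀

Calculating:
φ = (6.626×10⁻³⁴ J·s)(3×10⁸ m/s) / (457.5×10⁻⁹ m)
φ = 2.71 eV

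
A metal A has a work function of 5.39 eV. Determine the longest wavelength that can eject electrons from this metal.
230.03 nm

The threshold wavelength is when the photon energy equals the work function:
hc/λ₀ = φ

Solving for λ₀:
λ₀ = hc/φ = (6.626×10⁻³⁴ J·s)(3×10⁸ m/s) / (5.39 eV × 1.602×10⁻¹⁹ J/eV)
λ₀ = 230.03 nm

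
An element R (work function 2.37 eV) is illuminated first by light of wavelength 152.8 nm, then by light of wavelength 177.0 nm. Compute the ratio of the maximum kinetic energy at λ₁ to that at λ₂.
1.2394

Using Einstein's equation: KE_max = hc/λ - φ

For λ₁ = 152.8 nm:
E₁ = hc/λ₁ = 8.1141 eV
KE₁ = E₁ - φ = 8.1141 - 2.37 = 5.7441 eV

For λ₂ = 177.0 nm:
E₂ = hc/λ₂ = 7.0048 eV
KE₂ = E₂ - φ = 7.0048 - 2.37 = 4.6348 eV

Ratio: KE₁/KE₂ = 5.7441/4.6348 = 1.2394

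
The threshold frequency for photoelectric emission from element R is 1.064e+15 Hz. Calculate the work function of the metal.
4.40 eV

At the threshold frequency, photon energy equals work function:
φ = hf₀

Calculating:
φ = (6.626×10⁻³⁴ J·s)(1.064e+15 Hz)
φ = 4.40 eV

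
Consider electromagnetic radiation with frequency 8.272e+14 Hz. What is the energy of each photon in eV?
3.4210 eV

Using E = hf:

E = hf = (6.626×10⁻³⁴ J·s)(8.272e+14 Hz)
E = 3.4210 eV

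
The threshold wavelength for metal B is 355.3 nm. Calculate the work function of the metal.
3.49 eV

At the threshold wavelength, photon energy equals work function:
φ = hc/λ₀

Calculating:
φ = (6.626×10⁻³⁴ J·s)(3×10⁸ m/s) / (355.3×10⁻⁹ m)
φ = 3.49 eV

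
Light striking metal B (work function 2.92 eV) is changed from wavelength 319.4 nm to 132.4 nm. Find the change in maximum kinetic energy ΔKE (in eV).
5.4826 eV

Using Einstein's equation: KE_max = hc/λ - φ

For λ₁ = 319.4 nm:
KE₁ = hc/λ₁ - φ = 3.8818 - 2.92 = 0.9618 eV

For λ₂ = 132.4 nm:
KE₂ = hc/λ₂ - φ = 9.3644 - 2.92 = 6.4444 eV

Change in KE:
ΔKE = KE₂ - KE₁ = 6.4444 - 0.9618 = 5.4826 eV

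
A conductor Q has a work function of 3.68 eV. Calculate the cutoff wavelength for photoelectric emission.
336.91 nm

The threshold wavelength is when the photon energy equals the work function:
hc/λ₀ = φ

Solving for λ₀:
λ₀ = hc/φ = (6.626×10⁻³⁴ J·s)(3×10⁸ m/s) / (3.68 eV × 1.602×10⁻¹⁹ J/eV)
λ₀ = 336.91 nm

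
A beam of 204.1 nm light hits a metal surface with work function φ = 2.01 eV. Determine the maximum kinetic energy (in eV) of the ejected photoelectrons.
4.0647 eV

Using Einstein's photoelectric equation: KE_max = hf - φ = hc/λ - φ

First, calculate the photon energy:
E_photon = hc/λ = (6.626×10⁻³⁴ J·s)(3×10⁸ m/s) / (204.1×10⁻⁹ m)
E_photon = 6.0747 eV

Then, the maximum kinetic energy:
KE_max = E_photon - φ = 6.0747 eV - 2.01 eV = 4.0647 eV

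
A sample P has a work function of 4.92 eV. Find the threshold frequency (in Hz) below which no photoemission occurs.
1.1897e+15 Hz

The threshold frequency is when the photon energy equals the work function:
hf₀ = φ

Solving for f₀:
f₀ = φ/h = (4.92 eV × 1.602×10⁻¹⁹ J/eV) / (6.626×10⁻³⁴ J·s)
f₀ = 1.1897e+15 Hz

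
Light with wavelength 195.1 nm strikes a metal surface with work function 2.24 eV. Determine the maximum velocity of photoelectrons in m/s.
1.2031e+06 m/s

First, find the maximum kinetic energy:
E_photon = hc/λ = 6.3549 eV
KE_max = E_photon - φ = 6.3549 - 2.24 = 4.1149 eV

Convert to Joules: KE_max = 4.1149 × 1.602×10⁻¹⁹ J = 6.5928e-19 J

Then use KE = ½mv² to find velocity:
v = √(2·KE/m) = √(2 × 6.5928e-19 J / 9.109e-31 kg)
v = 1.2031e+06 m/s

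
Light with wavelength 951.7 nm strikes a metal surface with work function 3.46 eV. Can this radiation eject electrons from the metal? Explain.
No

For photoemission, the photon energy must exceed the work function.

Photon energy: E = hc/λ = 1.3028 eV
Work function: φ = 3.46 eV

Since E_photon (1.3028 eV) < φ (3.46 eV), photoemission will NOT occur.
The threshold wavelength is λ₀ = hc/φ = 358.3 nm.
Since 951.7 nm > 358.3 nm, the photons lack sufficient energy.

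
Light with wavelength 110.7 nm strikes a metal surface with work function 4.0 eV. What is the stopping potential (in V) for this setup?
7.2000 V

The stopping potential V_s satisfies: eV_s = KE_max

First, find KE_max using Einstein's equation:
E_photon = hc/λ = 11.2000 eV
KE_max = E_photon - φ = 11.2000 - 4.0 = 7.2000 eV

Since eV_s = KE_max:
V_s = KE_max/e = 7.2000 V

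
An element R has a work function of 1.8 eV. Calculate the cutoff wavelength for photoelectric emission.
688.80 nm

The threshold wavelength is when the photon energy equals the work function:
hc/λ₀ = φ

Solving for λ₀:
λ₀ = hc/φ = (6.626×10⁻³⁴ J·s)(3×10⁸ m/s) / (1.8 eV × 1.602×10⁻¹⁹ J/eV)
λ₀ = 688.80 nm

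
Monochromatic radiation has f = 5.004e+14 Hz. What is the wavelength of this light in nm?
599.11 nm

Using the wave equation: c = fλ

Solving for wavelength:
λ = c/f = (3×10⁸ m/s) / (5.004e+14 Hz)
λ = 599.11 nm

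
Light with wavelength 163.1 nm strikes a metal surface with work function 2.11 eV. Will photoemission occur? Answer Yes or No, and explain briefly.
Yes

For photoemission, the photon energy must exceed the work function.

Photon energy: E = hc/λ = 7.6017 eV
Work function: φ = 2.11 eV

Since E_photon (7.6017 eV) > φ (2.11 eV), photoemission WILL occur.
The threshold wavelength is λ₀ = hc/φ = 587.6 nm.
Since 163.1 nm < 587.6 nm, the light has sufficient energy.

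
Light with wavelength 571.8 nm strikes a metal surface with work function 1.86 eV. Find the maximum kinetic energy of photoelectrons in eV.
0.3083 eV

Using Einstein's photoelectric equation: KE_max = hf - φ = hc/λ - φ

First, calculate the photon energy:
E_photon = hc/λ = (6.626×10⁻³⁴ J·s)(3×10⁸ m/s) / (571.8×10⁻⁹ m)
E_photon = 2.1683 eV

Then, the maximum kinetic energy:
KE_max = E_photon - φ = 2.1683 eV - 1.86 eV = 0.3083 eV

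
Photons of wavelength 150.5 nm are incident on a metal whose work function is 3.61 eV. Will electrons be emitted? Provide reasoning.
Yes

For photoemission, the photon energy must exceed the work function.

Photon energy: E = hc/λ = 8.2382 eV
Work function: φ = 3.61 eV

Since E_photon (8.2382 eV) > φ (3.61 eV), photoemission WILL occur.
The threshold wavelength is λ₀ = hc/φ = 343.4 nm.
Since 150.5 nm < 343.4 nm, the light has sufficient energy.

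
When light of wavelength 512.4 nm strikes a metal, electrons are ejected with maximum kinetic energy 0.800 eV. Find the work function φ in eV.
1.62 eV

From Einstein's photoelectric equation: KE_max = hf - φ = hc/λ - φ

Rearranging for φ:
φ = hc/λ - KE_max

Calculate photon energy:
E_photon = hc/λ = 2.4197 eV

Therefore:
φ = 2.4197 - 0.800 = 1.62 eV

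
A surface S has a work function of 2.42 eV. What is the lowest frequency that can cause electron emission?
5.8515e+14 Hz

The threshold frequency is when the photon energy equals the work function:
hf₀ = φ

Solving for f₀:
f₀ = φ/h = (2.42 eV × 1.602×10⁻¹⁹ J/eV) / (6.626×10⁻³⁴ J·s)
f₀ = 5.8515e+14 Hz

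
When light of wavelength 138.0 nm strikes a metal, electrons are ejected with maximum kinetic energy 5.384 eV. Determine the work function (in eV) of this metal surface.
3.60 eV

From Einstein's photoelectric equation: KE_max = hf - φ = hc/λ - φ

Rearranging for φ:
φ = hc/λ - KE_max

Calculate photon energy:
E_photon = hc/λ = 8.9844 eV

Therefore:
φ = 8.9844 - 5.384 = 3.60 eV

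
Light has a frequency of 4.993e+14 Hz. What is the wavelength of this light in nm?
600.43 nm

Using the wave equation: c = fλ

Solving for wavelength:
λ = c/f = (3×10⁸ m/s) / (4.993e+14 Hz)
λ = 600.43 nm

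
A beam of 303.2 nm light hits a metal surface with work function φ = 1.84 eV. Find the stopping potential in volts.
2.2492 V

The stopping potential V_s satisfies: eV_s = KE_max

First, find KE_max using Einstein's equation:
E_photon = hc/λ = 4.0892 eV
KE_max = E_photon - φ = 4.0892 - 1.84 = 2.2492 eV

Since eV_s = KE_max:
V_s = KE_max/e = 2.2492 V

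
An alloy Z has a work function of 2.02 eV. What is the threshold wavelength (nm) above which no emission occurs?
613.78 nm

The threshold wavelength is when the photon energy equals the work function:
hc/λ₀ = φ

Solving for λ₀:
λ₀ = hc/φ = (6.626×10⁻³⁴ J·s)(3×10⁸ m/s) / (2.02 eV × 1.602×10⁻¹⁹ J/eV)
λ₀ = 613.78 nm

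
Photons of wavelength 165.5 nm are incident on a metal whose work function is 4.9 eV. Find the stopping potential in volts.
2.5915 V

The stopping potential V_s satisfies: eV_s = KE_max

First, find KE_max using Einstein's equation:
E_photon = hc/λ = 7.4915 eV
KE_max = E_photon - φ = 7.4915 - 4.9 = 2.5915 eV

Since eV_s = KE_max:
V_s = KE_max/e = 2.5915 V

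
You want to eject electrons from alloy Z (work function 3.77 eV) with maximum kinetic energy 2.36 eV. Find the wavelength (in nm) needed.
202.26 nm

From Einstein's equation: KE_max = hc/λ - φ

Rearranging for λ:
hc/λ = KE_max + φ
λ = hc/(KE_max + φ)

Required photon energy:
E_photon = KE_max + φ = 2.36 + 3.77 = 6.13 eV

Required wavelength:
λ = hc/E_photon = (6.626×10⁻³⁴)(3×10⁸) / (6.13 × 1.602×10⁻¹⁹)
λ = 202.26 nm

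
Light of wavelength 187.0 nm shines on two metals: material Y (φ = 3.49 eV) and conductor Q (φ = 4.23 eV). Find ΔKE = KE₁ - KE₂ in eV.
0.7400 eV

Using KE_max = hc/λ - φ for each metal:

Photon energy: E = hc/λ = 6.6302 eV

For material Y (φ₁ = 3.49 eV):
KE₁ = E - φ₁ = 6.6302 - 3.49 = 3.1402 eV

For conductor Q (φ₂ = 4.23 eV):
KE₂ = E - φ₂ = 6.6302 - 4.23 = 2.4002 eV

Difference:
ΔKE = KE₁ - KE₂ = 3.1402 - 2.4002 = 0.7400 eV

Note: The difference equals the difference in work functions: 4.23 - 3.49 = 0.74 eV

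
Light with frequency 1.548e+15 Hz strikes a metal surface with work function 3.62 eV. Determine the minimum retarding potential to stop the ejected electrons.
2.7820 V

The stopping potential V_s satisfies: eV_s = KE_max

First, find KE_max using Einstein's equation:
E_photon = hf = (6.626×10⁻³⁴ J·s)(1.548e+15 Hz) = 6.4020 eV
KE_max = E_photon - φ = 6.4020 - 3.62 = 2.7820 eV

Since eV_s = KE_max:
V_s = KE_max/e = 2.7820 V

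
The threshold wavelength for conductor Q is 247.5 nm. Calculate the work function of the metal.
5.01 eV

At the threshold wavelength, photon energy equals work function:
φ = hc/λ₀

Calculating:
φ = (6.626×10⁻³⁴ J·s)(3×10⁸ m/s) / (247.5×10⁻⁹ m)
φ = 5.01 eV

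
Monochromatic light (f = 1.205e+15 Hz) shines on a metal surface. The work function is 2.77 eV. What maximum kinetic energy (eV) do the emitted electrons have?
2.2135 eV

Using Einstein's photoelectric equation: KE_max = hf - φ

First, calculate the photon energy:
E_photon = hf = (6.626×10⁻³⁴ J·s)(1.205e+15 Hz)
E_photon = 4.9835 eV

Then, the maximum kinetic energy:
KE_max = E_photon - φ = 4.9835 eV - 2.77 eV = 2.2135 eV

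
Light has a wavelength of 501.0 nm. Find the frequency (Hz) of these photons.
5.9839e+14 Hz

Using the wave equation: c = fλ

Solving for frequency:
f = c/λ = (3×10⁸ m/s) / (501.0×10⁻⁹ m)
f = 5.9839e+14 Hz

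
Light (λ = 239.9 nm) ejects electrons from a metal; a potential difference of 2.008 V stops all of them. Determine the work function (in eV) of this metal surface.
3.16 eV

The stopping potential gives the maximum kinetic energy: KE_max = eV_s = 2.008 eV

From Einstein's photoelectric equation: KE_max = hc/λ - φ
Rearranging: φ = hc/λ - KE_max

Calculate photon energy:
E_photon = hc/λ = (6.626×10⁻³⁴ J·s)(3×10⁸ m/s) / (239.9×10⁻⁹ m) = 5.1682 eV

Therefore:
φ = 5.1682 - 2.008 = 3.16 eV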